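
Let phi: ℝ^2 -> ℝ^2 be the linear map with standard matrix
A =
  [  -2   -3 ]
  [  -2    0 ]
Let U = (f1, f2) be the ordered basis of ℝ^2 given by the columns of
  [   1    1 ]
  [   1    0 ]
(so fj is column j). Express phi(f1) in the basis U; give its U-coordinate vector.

<-2, -3>

Compute phi(f1) = A f1 = <-5, -2> in standard coordinates.
Then write this in U-coordinates: solve for y in y_1 f1 + y_2 f2 = <-5, -2>.
This gives y = <-2, -3>, which is column 1 of [phi]_U.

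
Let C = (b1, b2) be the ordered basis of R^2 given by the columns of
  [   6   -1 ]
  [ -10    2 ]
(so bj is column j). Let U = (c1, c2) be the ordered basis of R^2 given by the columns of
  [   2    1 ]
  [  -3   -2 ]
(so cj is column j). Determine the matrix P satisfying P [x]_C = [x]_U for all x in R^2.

[[2, 0], [2, -1]]

Let M have columns bj and N have columns cj. Then for every x, N [x]_U = x = M [x]_C, so P = N^(-1) M.
Since det N = -1, N^(-1) has integer entries; multiplying gives P = [[2, 0], [2, -1]].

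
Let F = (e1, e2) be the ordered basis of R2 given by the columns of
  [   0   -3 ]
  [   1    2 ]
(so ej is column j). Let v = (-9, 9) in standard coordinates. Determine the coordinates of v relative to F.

[v]_F is the unique c with M c = v, where M has columns e1, e2.
System: 0c_1 - 3c_2 = -9, c_1 + 2c_2 = 9; solving gives c_1 = 3, c_2 = 3.
Check: 3e1 + 3e2 = (-9, 9).

(3, 3)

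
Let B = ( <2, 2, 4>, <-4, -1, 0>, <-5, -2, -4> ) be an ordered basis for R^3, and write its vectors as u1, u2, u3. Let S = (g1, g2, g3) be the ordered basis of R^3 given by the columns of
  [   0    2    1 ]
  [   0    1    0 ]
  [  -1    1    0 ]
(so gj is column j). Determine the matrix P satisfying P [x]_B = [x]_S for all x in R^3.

[[-2, -1, 2], [2, -1, -2], [-2, -2, -1]]

Let M have columns uj and N have columns gj. Then for every x, N [x]_S = x = M [x]_B, so P = N^(-1) M.
Since det N = 1, N^(-1) has integer entries; multiplying gives P = [[-2, -1, 2], [2, -1, -2], [-2, -2, -1]].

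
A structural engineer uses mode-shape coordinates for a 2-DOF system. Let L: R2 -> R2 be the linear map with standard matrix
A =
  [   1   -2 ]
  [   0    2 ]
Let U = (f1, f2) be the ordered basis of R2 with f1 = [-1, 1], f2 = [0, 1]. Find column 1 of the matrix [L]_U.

Compute L(f1) = A f1 = [-3, 2] in standard coordinates.
Then write this in U-coordinates: solve for y in y_1 f1 + y_2 f2 = [-3, 2].
This gives y = [3, -1], which is column 1 of [L]_U.

[3, -1]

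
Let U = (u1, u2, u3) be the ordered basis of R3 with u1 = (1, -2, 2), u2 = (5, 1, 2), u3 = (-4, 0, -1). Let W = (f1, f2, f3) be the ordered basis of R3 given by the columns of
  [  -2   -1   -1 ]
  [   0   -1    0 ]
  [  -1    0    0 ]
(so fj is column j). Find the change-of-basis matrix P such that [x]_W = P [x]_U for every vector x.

Take x = uj: its U-coordinates are the j-th standard unit vector, so P e_j — column j of P — equals [uj]_W.
u1 = -2f1 + 2f2 + f3, giving column 1 = (-2, 2, 1); repeating for each j gives P = [[-2, -2, 1], [2, -1, 0], [1, 0, 2]].

[[-2, -2, 1], [2, -1, 0], [1, 0, 2]]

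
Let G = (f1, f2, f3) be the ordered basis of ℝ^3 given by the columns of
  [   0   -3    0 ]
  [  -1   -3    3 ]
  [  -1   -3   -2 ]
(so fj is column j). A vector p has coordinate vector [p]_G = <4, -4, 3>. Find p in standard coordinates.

<12, 17, 2>

p = M [p]_G, where M has columns f1, ..., f3.
Carrying out the matrix-vector product, p = <12, 17, 2>.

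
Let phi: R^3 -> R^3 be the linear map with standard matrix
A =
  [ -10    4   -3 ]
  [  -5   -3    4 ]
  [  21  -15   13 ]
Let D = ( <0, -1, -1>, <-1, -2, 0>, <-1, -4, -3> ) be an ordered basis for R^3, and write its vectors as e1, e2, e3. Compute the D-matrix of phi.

[[1, -3, 3], [2, 0, -2], [-1, -2, -1]]

Let P have columns e1, ..., e3. Then [phi]_D = P^(-1) A P.
Here det P = 1, so P^(-1) is integer; computing A P first and then P^(-1)(A P) gives [[1, -3, 3], [2, 0, -2], [-1, -2, -1]].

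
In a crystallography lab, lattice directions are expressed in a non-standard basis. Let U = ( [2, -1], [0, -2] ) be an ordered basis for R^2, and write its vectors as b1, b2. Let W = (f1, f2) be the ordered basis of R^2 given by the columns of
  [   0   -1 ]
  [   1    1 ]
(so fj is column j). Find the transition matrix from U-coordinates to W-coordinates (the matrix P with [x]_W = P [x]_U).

Take x = bj: its U-coordinates are the j-th standard unit vector, so P e_j — column j of P — equals [bj]_W.
b1 = f1 - 2f2, giving column 1 = [1, -2]; repeating for each j gives P = [[1, -2], [-2, 0]].

[[1, -2], [-2, 0]]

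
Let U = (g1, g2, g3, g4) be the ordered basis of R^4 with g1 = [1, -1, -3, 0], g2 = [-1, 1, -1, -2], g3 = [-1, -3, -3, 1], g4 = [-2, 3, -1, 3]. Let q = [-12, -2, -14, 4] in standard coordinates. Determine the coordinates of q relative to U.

[-1, 3, 4, 2]

[q]_U is the unique c with M c = q, where M has columns g1, ..., g4.
Solving this 4x4 system gives c = (-1, 3, 4, 2).
Check: -g1 + 3g2 + 4g3 + 2g4 = [-12, -2, -14, 4].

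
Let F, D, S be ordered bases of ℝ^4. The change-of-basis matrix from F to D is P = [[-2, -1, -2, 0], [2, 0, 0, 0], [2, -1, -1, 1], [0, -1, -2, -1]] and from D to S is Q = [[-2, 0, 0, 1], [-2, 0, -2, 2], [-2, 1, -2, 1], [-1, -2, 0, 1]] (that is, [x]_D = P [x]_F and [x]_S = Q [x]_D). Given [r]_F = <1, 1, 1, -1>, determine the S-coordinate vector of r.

First [r]_D = P [r]_F = <-5, 2, -1, -2>.
Then [r]_S = Q [r]_D = <8, 8, 12, -1>.

<8, 8, 12, -1>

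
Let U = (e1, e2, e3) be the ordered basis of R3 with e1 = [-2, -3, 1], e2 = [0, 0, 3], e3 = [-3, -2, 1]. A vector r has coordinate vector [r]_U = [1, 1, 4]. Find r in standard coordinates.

[-14, -11, 8]

r = M [r]_U, where M has columns e1, ..., e3.
Carrying out the matrix-vector product, r = [-14, -11, 8].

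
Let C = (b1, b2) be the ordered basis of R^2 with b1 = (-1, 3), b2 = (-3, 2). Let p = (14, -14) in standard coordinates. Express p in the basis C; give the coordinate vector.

(-2, -4)

We seek scalars with c_1 b1 + c_2 b2 = p; equivalently solve M c = p where the columns of M are b1, b2.
System: -c_1 - 3c_2 = 14, 3c_1 + 2c_2 = -14; solving gives c_1 = -2, c_2 = -4.
Check: -2b1 - 4b2 = (14, -14).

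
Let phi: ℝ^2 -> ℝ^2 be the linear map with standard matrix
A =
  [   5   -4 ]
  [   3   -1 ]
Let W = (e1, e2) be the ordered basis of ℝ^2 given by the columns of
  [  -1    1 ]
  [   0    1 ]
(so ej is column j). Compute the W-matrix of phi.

Let P have columns e1, e2. Then [phi]_W = P^(-1) A P.
Here det P = -1, so P^(-1) is integer; computing A P first and then P^(-1)(A P) gives [[2, 1], [-3, 2]].

[[2, 1], [-3, 2]]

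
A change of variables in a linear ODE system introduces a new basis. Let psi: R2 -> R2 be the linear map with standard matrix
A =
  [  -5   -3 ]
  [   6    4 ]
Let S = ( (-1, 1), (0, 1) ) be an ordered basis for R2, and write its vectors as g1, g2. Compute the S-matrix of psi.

[[-2, 3], [0, 1]]

With P the matrix whose columns are g1, g2, [psi]_S = P^(-1) A P.
Column by column: psi(g1) = A g1 = (2, -2); its S-coordinates (-2, 0) give column 1.
Continuing for each basis vector yields [psi]_S = [[-2, 3], [0, 1]].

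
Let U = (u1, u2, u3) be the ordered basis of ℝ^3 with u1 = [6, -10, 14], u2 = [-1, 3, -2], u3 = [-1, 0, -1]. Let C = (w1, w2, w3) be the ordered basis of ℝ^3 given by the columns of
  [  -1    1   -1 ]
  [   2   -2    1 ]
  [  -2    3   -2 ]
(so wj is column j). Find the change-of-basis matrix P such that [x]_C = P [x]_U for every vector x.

Take x = uj: its U-coordinates are the j-th standard unit vector, so P e_j — column j of P — equals [uj]_C.
u1 = -2w1 + 2w2 - 2w3, giving column 1 = [-2, 2, -2]; repeating for each j gives P = [[-2, 2, 0], [2, 0, 1], [-2, -1, 2]].

[[-2, 2, 0], [2, 0, 1], [-2, -1, 2]]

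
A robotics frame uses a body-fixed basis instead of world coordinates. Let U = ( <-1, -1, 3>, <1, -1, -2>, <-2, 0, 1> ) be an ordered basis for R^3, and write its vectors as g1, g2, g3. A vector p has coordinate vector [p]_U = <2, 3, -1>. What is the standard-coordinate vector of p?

<3, -5, -1>

The coordinates say p = 2g1 + 3g2 - g3; adding the scaled basis vectors gives <3, -5, -1>.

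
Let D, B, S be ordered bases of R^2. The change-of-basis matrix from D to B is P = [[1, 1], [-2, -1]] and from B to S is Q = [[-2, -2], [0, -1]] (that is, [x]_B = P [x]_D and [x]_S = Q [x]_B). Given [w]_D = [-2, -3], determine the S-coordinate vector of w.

Apply P to get B-coordinates [-5, 7], then Q to get S-coordinates.
The result is [w]_S = [-4, -7].

[-4, -7]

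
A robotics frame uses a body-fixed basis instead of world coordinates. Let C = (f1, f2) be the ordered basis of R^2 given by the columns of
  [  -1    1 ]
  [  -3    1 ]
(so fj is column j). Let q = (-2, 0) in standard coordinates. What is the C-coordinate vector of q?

(-1, -3)

Write q = c_1 f1 + c_2 f2 and solve for the c_i.
System: -c_1 + c_2 = -2, -3c_1 + c_2 = 0; solving gives c_1 = -1, c_2 = -3.
Check: -f1 - 3f2 = (-2, 0).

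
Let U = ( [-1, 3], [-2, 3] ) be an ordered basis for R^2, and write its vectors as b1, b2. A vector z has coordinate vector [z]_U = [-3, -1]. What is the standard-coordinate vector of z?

[5, -12]

The coordinates say z = -3b1 - b2; adding the scaled basis vectors gives [5, -12].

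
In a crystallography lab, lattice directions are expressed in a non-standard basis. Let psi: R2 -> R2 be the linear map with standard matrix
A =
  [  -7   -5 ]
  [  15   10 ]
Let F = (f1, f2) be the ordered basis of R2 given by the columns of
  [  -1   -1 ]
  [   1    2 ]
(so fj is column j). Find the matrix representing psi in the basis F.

[[1, 1], [-3, 2]]

Let P have columns f1, f2. Then [psi]_F = P^(-1) A P.
Here det P = -1, so P^(-1) is integer; computing A P first and then P^(-1)(A P) gives [[1, 1], [-3, 2]].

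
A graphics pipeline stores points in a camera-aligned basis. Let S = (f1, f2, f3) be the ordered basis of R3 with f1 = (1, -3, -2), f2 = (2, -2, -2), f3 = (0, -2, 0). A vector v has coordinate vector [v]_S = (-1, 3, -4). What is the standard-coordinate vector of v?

v = M [v]_S, where M has columns f1, ..., f3.
Carrying out the matrix-vector product, v = (5, 5, -4).

(5, 5, -4)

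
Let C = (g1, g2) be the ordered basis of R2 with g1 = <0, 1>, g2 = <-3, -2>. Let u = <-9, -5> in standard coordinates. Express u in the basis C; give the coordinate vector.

<1, 3>

We seek scalars with c_1 g1 + c_2 g2 = u; equivalently solve M c = u where the columns of M are g1, g2.
System: 0c_1 - 3c_2 = -9, c_1 - 2c_2 = -5; solving gives c_1 = 1, c_2 = 3.
Check: g1 + 3g2 = <-9, -5>.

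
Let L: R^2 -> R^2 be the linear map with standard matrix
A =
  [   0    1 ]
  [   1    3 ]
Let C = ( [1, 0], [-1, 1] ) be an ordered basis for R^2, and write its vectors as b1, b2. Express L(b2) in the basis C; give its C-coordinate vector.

[3, 2]

Compute L(b2) = A b2 = [1, 2] in standard coordinates.
Then write this in C-coordinates: solve for y in y_1 b1 + y_2 b2 = [1, 2].
This gives y = [3, 2], which is column 2 of [L]_C.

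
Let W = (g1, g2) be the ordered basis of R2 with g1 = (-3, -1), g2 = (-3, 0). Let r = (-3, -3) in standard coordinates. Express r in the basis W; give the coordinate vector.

(3, -2)

Write r = c_1 g1 + c_2 g2 and solve for the c_i.
System: -3c_1 - 3c_2 = -3, -c_1 + 0c_2 = -3; solving gives c_1 = 3, c_2 = -2.
Check: 3g1 - 2g2 = (-3, -3).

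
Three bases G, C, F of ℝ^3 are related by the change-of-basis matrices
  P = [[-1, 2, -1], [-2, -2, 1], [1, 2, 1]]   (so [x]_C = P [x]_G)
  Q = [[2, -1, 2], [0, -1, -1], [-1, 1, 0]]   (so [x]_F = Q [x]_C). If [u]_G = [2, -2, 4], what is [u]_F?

[-20, -6, 14]

Composing the changes, [u]_F = Q P [u]_G.
Q P = [[2, 10, -1], [1, 0, -2], [-1, -4, 2]]; applying this to [2, -2, 4] gives [-20, -6, 14].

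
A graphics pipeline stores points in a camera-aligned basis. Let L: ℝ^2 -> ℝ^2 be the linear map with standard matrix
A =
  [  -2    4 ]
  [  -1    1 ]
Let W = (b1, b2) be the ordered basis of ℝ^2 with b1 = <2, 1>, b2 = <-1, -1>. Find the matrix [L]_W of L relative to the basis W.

With P the matrix whose columns are b1, b2, [L]_W = P^(-1) A P.
Column by column: L(b1) = A b1 = <0, -1>; its W-coordinates <1, 2> give column 1.
Continuing for each basis vector yields [L]_W = [[1, -2], [2, -2]].

[[1, -2], [2, -2]]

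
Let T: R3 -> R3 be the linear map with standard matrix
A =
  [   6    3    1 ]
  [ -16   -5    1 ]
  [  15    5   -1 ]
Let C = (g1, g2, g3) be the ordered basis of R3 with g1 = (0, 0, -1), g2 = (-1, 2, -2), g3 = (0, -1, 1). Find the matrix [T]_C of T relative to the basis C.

[[0, -1, 0], [1, 2, 2], [3, 0, -2]]

The j-th column of [T]_C is [T(gj)]_C.
T(g1) = A g1 = (-1, -1, 1) = 0·g1 + g2 + 3g3, so column 1 is (0, 1, 3).
Repeating for g2, g3 and assembling the columns gives [[0, -1, 0], [1, 2, 2], [3, 0, -2]].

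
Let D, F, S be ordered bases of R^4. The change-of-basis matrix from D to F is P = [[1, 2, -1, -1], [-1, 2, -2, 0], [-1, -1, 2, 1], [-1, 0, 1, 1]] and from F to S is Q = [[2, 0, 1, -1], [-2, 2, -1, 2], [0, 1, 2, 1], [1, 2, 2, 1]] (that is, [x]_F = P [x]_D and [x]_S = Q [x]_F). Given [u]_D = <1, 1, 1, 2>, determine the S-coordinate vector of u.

First [u]_F = P [u]_D = <0, -1, 2, 2>.
Then [u]_S = Q [u]_F = <0, 0, 5, 4>.

<0, 0, 5, 4>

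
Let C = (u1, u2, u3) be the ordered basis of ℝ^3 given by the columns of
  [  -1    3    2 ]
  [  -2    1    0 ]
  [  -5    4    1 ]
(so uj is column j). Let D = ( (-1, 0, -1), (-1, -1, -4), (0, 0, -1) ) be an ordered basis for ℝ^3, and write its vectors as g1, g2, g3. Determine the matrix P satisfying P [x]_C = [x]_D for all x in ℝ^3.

[[-1, -2, -2], [2, -1, 0], [-2, 2, 1]]

Column j of P is [uj]_D, since P maps C-coordinates to D-coordinates.
Expressing u1 in D: u1 = -g1 + 2g2 - 2g3, so column 1 of P is (-1, 2, -2).
Doing the same for each uj gives P = [[-1, -2, -2], [2, -1, 0], [-2, 2, 1]].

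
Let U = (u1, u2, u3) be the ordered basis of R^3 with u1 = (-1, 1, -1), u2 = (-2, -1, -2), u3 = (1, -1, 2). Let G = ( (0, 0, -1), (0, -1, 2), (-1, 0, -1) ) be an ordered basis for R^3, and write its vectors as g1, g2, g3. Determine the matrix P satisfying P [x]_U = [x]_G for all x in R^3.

Let M have columns uj and N have columns gj. Then for every x, N [x]_G = x = M [x]_U, so P = N^(-1) M.
Since det N = 1, N^(-1) has integer entries; multiplying gives P = [[-2, 2, 1], [-1, 1, 1], [1, 2, -1]].

[[-2, 2, 1], [-1, 1, 1], [1, 2, -1]]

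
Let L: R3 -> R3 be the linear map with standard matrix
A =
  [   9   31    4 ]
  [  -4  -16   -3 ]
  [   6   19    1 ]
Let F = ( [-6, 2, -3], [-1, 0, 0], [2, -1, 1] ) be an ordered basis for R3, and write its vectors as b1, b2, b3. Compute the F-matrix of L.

Let P have columns b1, ..., b3. Then [L]_F = P^(-1) A P.
Here det P = -1, so P^(-1) is integer; computing A P first and then P^(-1)(A P) gives [[0, 2, 1], [2, -3, -3], [-1, 0, -3]].

[[0, 2, 1], [2, -3, -3], [-1, 0, -3]]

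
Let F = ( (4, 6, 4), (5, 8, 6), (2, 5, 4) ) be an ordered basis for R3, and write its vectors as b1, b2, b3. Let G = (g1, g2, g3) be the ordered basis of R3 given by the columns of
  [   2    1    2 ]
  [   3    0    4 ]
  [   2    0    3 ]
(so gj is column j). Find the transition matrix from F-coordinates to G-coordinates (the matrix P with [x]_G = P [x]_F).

[[2, 0, -1], [0, 1, 0], [0, 2, 2]]

Let M have columns bj and N have columns gj. Then for every x, N [x]_G = x = M [x]_F, so P = N^(-1) M.
Since det N = -1, N^(-1) has integer entries; multiplying gives P = [[2, 0, -1], [0, 1, 0], [0, 2, 2]].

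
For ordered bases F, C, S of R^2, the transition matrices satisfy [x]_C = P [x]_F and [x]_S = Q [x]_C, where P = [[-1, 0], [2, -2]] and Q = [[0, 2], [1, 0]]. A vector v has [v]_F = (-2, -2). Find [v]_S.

(0, 2)

Apply P to get C-coordinates (2, 0), then Q to get S-coordinates.
The result is [v]_S = (0, 2).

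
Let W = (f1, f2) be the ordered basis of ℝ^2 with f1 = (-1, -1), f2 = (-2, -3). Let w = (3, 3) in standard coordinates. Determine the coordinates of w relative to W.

We seek scalars with c_1 f1 + c_2 f2 = w; equivalently solve M c = w where the columns of M are f1, f2.
System: -c_1 - 2c_2 = 3, -c_1 - 3c_2 = 3; solving gives c_1 = -3, c_2 = 0.
Check: -3f1 + 0·f2 = (3, 3).

(-3, 0)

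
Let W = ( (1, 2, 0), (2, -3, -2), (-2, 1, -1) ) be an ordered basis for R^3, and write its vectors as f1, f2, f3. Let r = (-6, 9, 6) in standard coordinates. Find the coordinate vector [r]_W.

(0, -3, 0)

Write r = c_1 f1 + ... + c_3 f3 and solve for the c_i.
Gaussian elimination on [M | r] yields c = (0, -3, 0).
Check: 0·f1 - 3f2 + 0·f3 = (-6, 9, 6).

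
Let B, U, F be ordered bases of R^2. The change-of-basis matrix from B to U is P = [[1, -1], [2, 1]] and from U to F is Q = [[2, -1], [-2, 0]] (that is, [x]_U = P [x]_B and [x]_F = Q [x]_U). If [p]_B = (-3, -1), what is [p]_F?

First [p]_U = P [p]_B = (-2, -7).
Then [p]_F = Q [p]_U = (3, 4).

(3, 4)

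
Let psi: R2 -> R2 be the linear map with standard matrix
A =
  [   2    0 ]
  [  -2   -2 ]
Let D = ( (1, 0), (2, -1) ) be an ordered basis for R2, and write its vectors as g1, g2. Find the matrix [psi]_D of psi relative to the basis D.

[[-2, 0], [2, 2]]

Let P have columns g1, g2. Then [psi]_D = P^(-1) A P.
Here det P = -1, so P^(-1) is integer; computing A P first and then P^(-1)(A P) gives [[-2, 0], [2, 2]].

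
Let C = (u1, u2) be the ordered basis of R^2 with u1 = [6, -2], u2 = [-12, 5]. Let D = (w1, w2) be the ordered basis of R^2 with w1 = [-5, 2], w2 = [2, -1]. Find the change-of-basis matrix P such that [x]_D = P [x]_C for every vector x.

Let M have columns uj and N have columns wj. Then for every x, N [x]_D = x = M [x]_C, so P = N^(-1) M.
Since det N = 1, N^(-1) has integer entries; multiplying gives P = [[-2, 2], [-2, -1]].

[[-2, 2], [-2, -1]]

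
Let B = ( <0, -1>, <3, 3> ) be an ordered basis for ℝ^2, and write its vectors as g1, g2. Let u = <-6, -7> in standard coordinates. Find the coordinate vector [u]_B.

[u]_B is the unique c with M c = u, where M has columns g1, g2.
System: 0c_1 + 3c_2 = -6, -c_1 + 3c_2 = -7; solving gives c_1 = 1, c_2 = -2.
Check: g1 - 2g2 = <-6, -7>.

<1, -2>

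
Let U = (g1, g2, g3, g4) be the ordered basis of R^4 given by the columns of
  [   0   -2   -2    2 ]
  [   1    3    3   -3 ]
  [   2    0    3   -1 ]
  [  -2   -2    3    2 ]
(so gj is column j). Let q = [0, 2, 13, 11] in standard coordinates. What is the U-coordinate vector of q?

Write q = c_1 g1 + ... + c_4 g4 and solve for the c_i.
Row-reducing the augmented matrix [M | q] gives c = (2, -3, 3, 0).
Check: 2g1 - 3g2 + 3g3 + 0·g4 = [0, 2, 13, 11].

[2, -3, 3, 0]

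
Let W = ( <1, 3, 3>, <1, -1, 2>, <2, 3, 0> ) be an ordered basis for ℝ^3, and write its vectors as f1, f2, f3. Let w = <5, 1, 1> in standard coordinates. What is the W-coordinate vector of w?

We seek scalars with c_1 f1 + ... + c_3 f3 = w; equivalently solve M c = w where the columns of M are f1, ..., f3.
Row-reducing the augmented matrix [M | w] gives c = (-1, 2, 2).
Check: -f1 + 2f2 + 2f3 = <5, 1, 1>.

<-1, 2, 2>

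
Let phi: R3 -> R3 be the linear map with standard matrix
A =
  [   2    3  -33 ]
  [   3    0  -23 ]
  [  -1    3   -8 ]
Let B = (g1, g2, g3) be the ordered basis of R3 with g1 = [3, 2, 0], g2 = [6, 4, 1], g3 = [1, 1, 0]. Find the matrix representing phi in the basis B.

Let P have columns g1, ..., g3. Then [phi]_B = P^(-1) A P.
Here det P = -1, so P^(-1) is integer; computing A P first and then P^(-1)(A P) gives [[-3, 0, -2], [3, -2, 2], [3, 3, -1]].

[[-3, 0, -2], [3, -2, 2], [3, 3, -1]]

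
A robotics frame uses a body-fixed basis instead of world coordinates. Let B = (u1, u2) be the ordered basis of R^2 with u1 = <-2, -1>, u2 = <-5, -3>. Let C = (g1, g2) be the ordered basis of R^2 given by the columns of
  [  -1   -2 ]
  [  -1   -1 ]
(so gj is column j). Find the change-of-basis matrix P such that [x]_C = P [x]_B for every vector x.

[[0, 1], [1, 2]]

Column j of P is [uj]_C, since P maps B-coordinates to C-coordinates.
Expressing u1 in C: u1 = 0·g1 + g2, so column 1 of P is <0, 1>.
Doing the same for each uj gives P = [[0, 1], [1, 2]].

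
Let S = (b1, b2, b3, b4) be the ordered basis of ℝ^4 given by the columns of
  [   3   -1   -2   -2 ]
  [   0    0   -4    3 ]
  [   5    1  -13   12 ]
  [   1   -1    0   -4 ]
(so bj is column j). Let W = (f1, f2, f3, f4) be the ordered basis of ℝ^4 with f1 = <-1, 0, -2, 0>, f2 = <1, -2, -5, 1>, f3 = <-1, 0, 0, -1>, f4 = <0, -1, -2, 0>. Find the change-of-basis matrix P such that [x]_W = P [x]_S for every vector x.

[[-2, 0, 2, -2], [-1, -1, 1, -2], [-2, 0, 1, 2], [2, 2, 2, 1]]

Column j of P is [bj]_W, since P maps S-coordinates to W-coordinates.
Expressing b1 in W: b1 = -2f1 - f2 - 2f3 + 2f4, so column 1 of P is <-2, -1, -2, 2>.
Doing the same for each bj gives P = [[-2, 0, 2, -2], [-1, -1, 1, -2], [-2, 0, 1, 2], [2, 2, 2, 1]].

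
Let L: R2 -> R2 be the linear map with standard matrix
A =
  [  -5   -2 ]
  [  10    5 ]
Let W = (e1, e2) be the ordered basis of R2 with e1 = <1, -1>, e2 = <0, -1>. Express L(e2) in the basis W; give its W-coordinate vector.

Compute L(e2) = A e2 = <2, -5> in standard coordinates.
Then write this in W-coordinates: solve for y in y_1 e1 + y_2 e2 = <2, -5>.
This gives y = <2, 3>, which is column 2 of [L]_W.

<2, 3>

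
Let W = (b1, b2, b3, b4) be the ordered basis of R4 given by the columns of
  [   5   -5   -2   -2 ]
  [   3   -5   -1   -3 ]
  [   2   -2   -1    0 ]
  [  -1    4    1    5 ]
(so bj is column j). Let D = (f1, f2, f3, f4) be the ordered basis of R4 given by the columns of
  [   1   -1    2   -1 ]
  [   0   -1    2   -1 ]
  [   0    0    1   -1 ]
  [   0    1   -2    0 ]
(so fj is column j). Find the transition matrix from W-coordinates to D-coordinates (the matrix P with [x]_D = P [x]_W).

Let M have columns bj and N have columns fj. Then for every x, N [x]_D = x = M [x]_W, so P = N^(-1) M.
Since det N = 1, N^(-1) has integer entries; multiplying gives P = [[2, 0, -1, 1], [-1, 2, -1, 1], [0, -1, -1, -2], [-2, 1, 0, -2]].

[[2, 0, -1, 1], [-1, 2, -1, 1], [0, -1, -1, -2], [-2, 1, 0, -2]]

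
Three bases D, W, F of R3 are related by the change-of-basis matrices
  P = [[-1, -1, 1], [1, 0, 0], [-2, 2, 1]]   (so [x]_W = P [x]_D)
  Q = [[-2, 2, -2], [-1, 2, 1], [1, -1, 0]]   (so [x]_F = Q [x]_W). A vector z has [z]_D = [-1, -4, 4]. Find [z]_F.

Composing the changes, [z]_F = Q P [z]_D.
Q P = [[8, -2, -4], [1, 3, 0], [-2, -1, 1]]; applying this to [-1, -4, 4] gives [-16, -13, 10].

[-16, -13, 10]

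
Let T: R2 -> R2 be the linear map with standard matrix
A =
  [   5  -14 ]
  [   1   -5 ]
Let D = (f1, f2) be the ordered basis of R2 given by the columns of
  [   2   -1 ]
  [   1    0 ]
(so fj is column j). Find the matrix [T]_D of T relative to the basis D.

[[-3, -1], [-2, 3]]

Let P have columns f1, f2. Then [T]_D = P^(-1) A P.
Here det P = 1, so P^(-1) is integer; computing A P first and then P^(-1)(A P) gives [[-3, -1], [-2, 3]].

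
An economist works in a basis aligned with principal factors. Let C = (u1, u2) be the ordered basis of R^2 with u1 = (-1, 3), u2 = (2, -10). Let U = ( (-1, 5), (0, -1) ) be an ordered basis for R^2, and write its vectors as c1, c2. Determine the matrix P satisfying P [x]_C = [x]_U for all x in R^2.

[[1, -2], [2, 0]]

Take x = uj: its C-coordinates are the j-th standard unit vector, so P e_j — column j of P — equals [uj]_U.
u1 = c1 + 2c2, giving column 1 = (1, 2); repeating for each j gives P = [[1, -2], [2, 0]].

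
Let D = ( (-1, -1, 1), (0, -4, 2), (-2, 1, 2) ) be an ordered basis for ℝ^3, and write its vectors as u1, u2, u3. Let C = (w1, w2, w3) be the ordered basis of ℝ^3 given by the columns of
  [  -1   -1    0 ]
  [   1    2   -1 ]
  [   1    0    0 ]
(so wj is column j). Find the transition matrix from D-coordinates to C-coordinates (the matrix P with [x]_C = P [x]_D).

[[1, 2, 2], [0, -2, 0], [2, 2, 1]]

Take x = uj: its D-coordinates are the j-th standard unit vector, so P e_j — column j of P — equals [uj]_C.
u1 = w1 + 0·w2 + 2w3, giving column 1 = (1, 0, 2); repeating for each j gives P = [[1, 2, 2], [0, -2, 0], [2, 2, 1]].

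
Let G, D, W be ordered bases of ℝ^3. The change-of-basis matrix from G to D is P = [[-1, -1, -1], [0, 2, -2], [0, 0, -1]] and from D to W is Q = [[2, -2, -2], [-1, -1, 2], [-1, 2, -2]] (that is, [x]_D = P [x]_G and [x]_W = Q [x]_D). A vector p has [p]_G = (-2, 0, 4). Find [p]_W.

First [p]_D = P [p]_G = (-2, -8, -4).
Then [p]_W = Q [p]_D = (20, 2, -6).

(20, 2, -6)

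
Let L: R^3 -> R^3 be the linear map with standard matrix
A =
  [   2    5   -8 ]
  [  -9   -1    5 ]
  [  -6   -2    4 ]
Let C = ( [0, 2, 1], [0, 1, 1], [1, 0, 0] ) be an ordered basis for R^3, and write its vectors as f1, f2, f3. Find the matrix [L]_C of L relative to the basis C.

[[3, 2, -3], [-3, 0, -3], [2, -3, 2]]

The j-th column of [L]_C is [L(fj)]_C.
L(f1) = A f1 = [2, 3, 0] = 3f1 - 3f2 + 2f3, so column 1 is [3, -3, 2].
Repeating for f2, f3 and assembling the columns gives [[3, 2, -3], [-3, 0, -3], [2, -3, 2]].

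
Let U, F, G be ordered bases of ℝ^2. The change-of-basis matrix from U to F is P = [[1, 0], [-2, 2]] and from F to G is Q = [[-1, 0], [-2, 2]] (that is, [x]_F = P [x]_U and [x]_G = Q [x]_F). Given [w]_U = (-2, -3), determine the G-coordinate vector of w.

(2, 0)

Composing the changes, [w]_G = Q P [w]_U.
Q P = [[-1, 0], [-6, 4]]; applying this to (-2, -3) gives (2, 0).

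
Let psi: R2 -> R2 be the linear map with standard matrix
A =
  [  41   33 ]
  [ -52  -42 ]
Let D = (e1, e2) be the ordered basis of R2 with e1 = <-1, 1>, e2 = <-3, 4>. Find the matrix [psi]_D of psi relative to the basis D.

Let P have columns e1, e2. Then [psi]_D = P^(-1) A P.
Here det P = -1, so P^(-1) is integer; computing A P first and then P^(-1)(A P) gives [[2, 0], [2, -3]].

[[2, 0], [2, -3]]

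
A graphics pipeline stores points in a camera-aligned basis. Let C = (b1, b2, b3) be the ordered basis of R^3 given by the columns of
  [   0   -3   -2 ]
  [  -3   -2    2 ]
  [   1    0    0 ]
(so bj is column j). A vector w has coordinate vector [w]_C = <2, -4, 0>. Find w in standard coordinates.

<12, 2, 2>

By definition w = 2b1 - 4b2 + 0·b3.
Summing componentwise gives <12, 2, 2>.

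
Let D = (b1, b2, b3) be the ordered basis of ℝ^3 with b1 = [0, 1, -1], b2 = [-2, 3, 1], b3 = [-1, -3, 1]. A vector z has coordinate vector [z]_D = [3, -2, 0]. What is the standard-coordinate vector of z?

[4, -3, -5]

By definition z = 3b1 - 2b2 + 0·b3.
Summing componentwise gives [4, -3, -5].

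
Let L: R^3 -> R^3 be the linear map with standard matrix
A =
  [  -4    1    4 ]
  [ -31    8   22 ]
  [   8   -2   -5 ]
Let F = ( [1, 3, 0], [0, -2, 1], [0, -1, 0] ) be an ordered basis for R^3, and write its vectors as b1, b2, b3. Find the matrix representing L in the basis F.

With P the matrix whose columns are b1, ..., b3, [L]_F = P^(-1) A P.
Column by column: L(b1) = A b1 = [-1, -7, 2]; its F-coordinates [-1, 2, 0] give column 1.
Continuing for each basis vector yields [L]_F = [[-1, 2, -1], [2, -1, 2], [0, 2, 1]].

[[-1, 2, -1], [2, -1, 2], [0, 2, 1]]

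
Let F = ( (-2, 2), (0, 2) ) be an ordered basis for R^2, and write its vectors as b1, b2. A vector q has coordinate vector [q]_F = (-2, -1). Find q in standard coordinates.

(4, -6)

By definition q = -2b1 - b2.
Summing componentwise gives (4, -6).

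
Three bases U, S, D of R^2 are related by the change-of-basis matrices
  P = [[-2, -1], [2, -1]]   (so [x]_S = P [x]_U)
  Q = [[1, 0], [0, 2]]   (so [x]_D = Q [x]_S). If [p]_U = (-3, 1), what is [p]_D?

Apply P to get S-coordinates (5, -7), then Q to get D-coordinates.
The result is [p]_D = (5, -14).

(5, -14)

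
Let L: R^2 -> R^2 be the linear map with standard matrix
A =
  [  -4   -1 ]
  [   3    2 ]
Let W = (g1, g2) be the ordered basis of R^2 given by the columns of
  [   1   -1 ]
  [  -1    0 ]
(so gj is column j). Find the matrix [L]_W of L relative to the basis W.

With P the matrix whose columns are g1, g2, [L]_W = P^(-1) A P.
Column by column: L(g1) = A g1 = <-3, 1>; its W-coordinates <-1, 2> give column 1.
Continuing for each basis vector yields [L]_W = [[-1, 3], [2, -1]].

[[-1, 3], [2, -1]]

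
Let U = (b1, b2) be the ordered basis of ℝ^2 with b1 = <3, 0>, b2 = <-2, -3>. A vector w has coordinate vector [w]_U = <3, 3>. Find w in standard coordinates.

The coordinates say w = 3b1 + 3b2; adding the scaled basis vectors gives <3, -9>.

<3, -9>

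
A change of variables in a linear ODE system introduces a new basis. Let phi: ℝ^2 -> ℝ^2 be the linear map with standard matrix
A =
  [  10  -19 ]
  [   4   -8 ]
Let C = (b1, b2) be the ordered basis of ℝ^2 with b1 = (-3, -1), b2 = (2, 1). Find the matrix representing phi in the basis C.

[[3, -1], [-1, -1]]

With P the matrix whose columns are b1, b2, [phi]_C = P^(-1) A P.
Column by column: phi(b1) = A b1 = (-11, -4); its C-coordinates (3, -1) give column 1.
Continuing for each basis vector yields [phi]_C = [[3, -1], [-1, -1]].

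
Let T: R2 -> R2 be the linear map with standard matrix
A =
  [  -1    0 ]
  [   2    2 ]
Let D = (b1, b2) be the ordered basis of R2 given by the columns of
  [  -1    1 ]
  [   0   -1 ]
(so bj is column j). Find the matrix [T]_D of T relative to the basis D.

[[1, 1], [2, 0]]

Let P have columns b1, b2. Then [T]_D = P^(-1) A P.
Here det P = 1, so P^(-1) is integer; computing A P first and then P^(-1)(A P) gives [[1, 1], [2, 0]].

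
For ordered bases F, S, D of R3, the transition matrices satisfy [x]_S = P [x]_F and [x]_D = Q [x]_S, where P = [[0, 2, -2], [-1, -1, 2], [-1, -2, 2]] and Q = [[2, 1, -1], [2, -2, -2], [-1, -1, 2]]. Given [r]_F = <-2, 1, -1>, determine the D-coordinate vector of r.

<9, 14, -7>

Apply P to get S-coordinates <4, -1, -2>, then Q to get D-coordinates.
The result is [r]_D = <9, 14, -7>.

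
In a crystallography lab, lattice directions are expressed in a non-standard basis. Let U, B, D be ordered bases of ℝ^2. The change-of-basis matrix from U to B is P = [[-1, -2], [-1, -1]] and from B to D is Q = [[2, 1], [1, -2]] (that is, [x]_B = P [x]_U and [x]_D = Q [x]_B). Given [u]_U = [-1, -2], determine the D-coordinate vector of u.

Apply P to get B-coordinates [5, 3], then Q to get D-coordinates.
The result is [u]_D = [13, -1].

[13, -1]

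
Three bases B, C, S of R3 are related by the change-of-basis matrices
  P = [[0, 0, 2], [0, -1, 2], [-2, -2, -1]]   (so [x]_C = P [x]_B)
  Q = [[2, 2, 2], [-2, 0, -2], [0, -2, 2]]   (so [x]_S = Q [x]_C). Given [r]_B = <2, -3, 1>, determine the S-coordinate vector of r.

Composing the changes, [r]_S = Q P [r]_B.
Q P = [[-4, -6, 6], [4, 4, -2], [-4, -2, -6]]; applying this to <2, -3, 1> gives <16, -6, -8>.

<16, -6, -8>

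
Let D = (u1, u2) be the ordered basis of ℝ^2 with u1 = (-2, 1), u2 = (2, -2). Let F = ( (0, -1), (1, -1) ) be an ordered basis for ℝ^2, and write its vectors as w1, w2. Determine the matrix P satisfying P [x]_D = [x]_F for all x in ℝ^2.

[[1, 0], [-2, 2]]

Take x = uj: its D-coordinates are the j-th standard unit vector, so P e_j — column j of P — equals [uj]_F.
u1 = w1 - 2w2, giving column 1 = (1, -2); repeating for each j gives P = [[1, 0], [-2, 2]].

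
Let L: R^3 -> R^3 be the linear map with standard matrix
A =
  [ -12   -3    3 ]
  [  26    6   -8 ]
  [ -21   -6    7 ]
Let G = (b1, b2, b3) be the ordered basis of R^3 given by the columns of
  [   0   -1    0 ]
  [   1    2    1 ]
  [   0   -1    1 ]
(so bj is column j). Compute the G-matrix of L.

The j-th column of [L]_G is [L(bj)]_G.
L(b1) = A b1 = <-3, 6, -6> = 3b1 + 3b2 - 3b3, so column 1 is <3, 3, -3>.
Repeating for b2, b3 and assembling the columns gives [[3, 1, -3], [3, -3, 0], [-3, -1, 1]].

[[3, 1, -3], [3, -3, 0], [-3, -1, 1]]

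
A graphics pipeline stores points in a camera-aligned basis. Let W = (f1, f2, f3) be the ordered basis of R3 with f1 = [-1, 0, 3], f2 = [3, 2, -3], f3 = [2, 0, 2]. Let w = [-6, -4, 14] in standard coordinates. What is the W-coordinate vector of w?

[w]_W is the unique c with M c = w, where M has columns f1, ..., f3.
Row-reducing the augmented matrix [M | w] gives c = (2, -2, 1).
Check: 2f1 - 2f2 + f3 = [-6, -4, 14].

[2, -2, 1]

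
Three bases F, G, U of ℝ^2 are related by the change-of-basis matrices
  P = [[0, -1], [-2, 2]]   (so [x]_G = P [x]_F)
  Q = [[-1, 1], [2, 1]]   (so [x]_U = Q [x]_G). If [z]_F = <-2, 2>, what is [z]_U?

<10, 4>

Composing the changes, [z]_U = Q P [z]_F.
Q P = [[-2, 3], [-2, 0]]; applying this to <-2, 2> gives <10, 4>.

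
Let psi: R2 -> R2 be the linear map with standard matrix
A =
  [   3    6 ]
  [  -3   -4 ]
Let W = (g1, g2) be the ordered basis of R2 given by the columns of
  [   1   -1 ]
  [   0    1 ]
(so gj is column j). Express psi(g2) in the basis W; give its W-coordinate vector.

Column 2 of [psi]_W is the W-coordinate vector of psi(g2).
In standard coordinates psi(g2) = A g2 = (3, -1).
Converting to W: (3, -1) = 2g1 - g2, so the coordinate vector is (2, -1).

(2, -1)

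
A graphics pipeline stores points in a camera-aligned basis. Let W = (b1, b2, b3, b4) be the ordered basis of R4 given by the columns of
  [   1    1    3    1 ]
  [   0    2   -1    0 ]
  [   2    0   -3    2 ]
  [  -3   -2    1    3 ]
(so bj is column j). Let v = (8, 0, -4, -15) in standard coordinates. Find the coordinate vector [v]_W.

(3, 1, 2, -2)

Write v = c_1 b1 + ... + c_4 b4 and solve for the c_i.
Row-reducing the augmented matrix [M | v] gives c = (3, 1, 2, -2).
Check: 3b1 + b2 + 2b3 - 2b4 = (8, 0, -4, -15).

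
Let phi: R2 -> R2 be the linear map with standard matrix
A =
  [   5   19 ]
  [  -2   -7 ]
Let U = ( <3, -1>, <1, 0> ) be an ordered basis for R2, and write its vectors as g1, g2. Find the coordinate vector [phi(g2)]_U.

Compute phi(g2) = A g2 = <5, -2> in standard coordinates.
Then write this in U-coordinates: solve for y in y_1 g1 + y_2 g2 = <5, -2>.
This gives y = <2, -1>, which is column 2 of [phi]_U.

<2, -1>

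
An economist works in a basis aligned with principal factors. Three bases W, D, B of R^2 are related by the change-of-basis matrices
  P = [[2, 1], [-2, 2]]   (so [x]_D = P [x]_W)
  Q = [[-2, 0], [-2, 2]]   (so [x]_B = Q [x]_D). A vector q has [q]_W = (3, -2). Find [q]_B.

Apply P to get D-coordinates (4, -10), then Q to get B-coordinates.
The result is [q]_B = (-8, -28).

(-8, -28)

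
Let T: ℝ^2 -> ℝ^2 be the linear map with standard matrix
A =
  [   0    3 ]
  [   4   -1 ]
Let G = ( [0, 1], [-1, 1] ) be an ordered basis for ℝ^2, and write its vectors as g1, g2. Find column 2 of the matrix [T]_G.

[-2, -3]

Compute T(g2) = A g2 = [3, -5] in standard coordinates.
Then write this in G-coordinates: solve for y in y_1 g1 + y_2 g2 = [3, -5].
This gives y = [-2, -3], which is column 2 of [T]_G.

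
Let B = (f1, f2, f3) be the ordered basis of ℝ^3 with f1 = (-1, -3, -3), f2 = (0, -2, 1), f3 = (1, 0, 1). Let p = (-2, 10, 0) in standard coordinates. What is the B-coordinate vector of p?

(-2, -2, -4)

[p]_B is the unique c with M c = p, where M has columns f1, ..., f3.
Gaussian elimination on [M | p] yields c = (-2, -2, -4).
Check: -2f1 - 2f2 - 4f3 = (-2, 10, 0).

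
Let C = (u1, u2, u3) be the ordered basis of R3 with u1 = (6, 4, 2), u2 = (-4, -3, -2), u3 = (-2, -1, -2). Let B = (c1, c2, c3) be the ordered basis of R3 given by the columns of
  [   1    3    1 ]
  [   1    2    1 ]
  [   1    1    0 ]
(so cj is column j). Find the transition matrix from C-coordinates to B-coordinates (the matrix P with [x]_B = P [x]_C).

Let M have columns uj and N have columns cj. Then for every x, N [x]_B = x = M [x]_C, so P = N^(-1) M.
Since det N = 1, N^(-1) has integer entries; multiplying gives P = [[0, -1, -1], [2, -1, -1], [0, 0, 2]].

[[0, -1, -1], [2, -1, -1], [0, 0, 2]]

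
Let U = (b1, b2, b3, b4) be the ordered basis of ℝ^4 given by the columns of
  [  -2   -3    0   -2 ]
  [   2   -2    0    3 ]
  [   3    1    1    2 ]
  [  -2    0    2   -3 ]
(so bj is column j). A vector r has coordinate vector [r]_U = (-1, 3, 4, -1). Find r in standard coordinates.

(-5, -11, 2, 13)

The coordinates say r = -b1 + 3b2 + 4b3 - b4; adding the scaled basis vectors gives (-5, -11, 2, 13).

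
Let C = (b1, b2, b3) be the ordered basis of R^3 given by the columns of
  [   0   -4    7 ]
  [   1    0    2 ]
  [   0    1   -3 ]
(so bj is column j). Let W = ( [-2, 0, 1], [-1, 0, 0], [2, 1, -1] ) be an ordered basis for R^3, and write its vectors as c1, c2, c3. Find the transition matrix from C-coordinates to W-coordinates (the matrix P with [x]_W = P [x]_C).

Let M have columns bj and N have columns cj. Then for every x, N [x]_W = x = M [x]_C, so P = N^(-1) M.
Since det N = -1, N^(-1) has integer entries; multiplying gives P = [[1, 1, -1], [0, 2, -1], [1, 0, 2]].

[[1, 1, -1], [0, 2, -1], [1, 0, 2]]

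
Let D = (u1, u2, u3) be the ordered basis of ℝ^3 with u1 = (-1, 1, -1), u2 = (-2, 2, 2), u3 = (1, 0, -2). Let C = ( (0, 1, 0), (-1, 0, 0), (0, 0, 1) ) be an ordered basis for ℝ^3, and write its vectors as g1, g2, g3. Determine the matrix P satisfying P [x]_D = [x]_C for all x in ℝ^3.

[[1, 2, 0], [1, 2, -1], [-1, 2, -2]]

Take x = uj: its D-coordinates are the j-th standard unit vector, so P e_j — column j of P — equals [uj]_C.
u1 = g1 + g2 - g3, giving column 1 = (1, 1, -1); repeating for each j gives P = [[1, 2, 0], [1, 2, -1], [-1, 2, -2]].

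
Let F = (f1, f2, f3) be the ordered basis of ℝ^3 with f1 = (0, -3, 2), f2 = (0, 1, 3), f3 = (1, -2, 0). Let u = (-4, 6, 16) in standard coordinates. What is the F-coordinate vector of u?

[u]_F is the unique c with M c = u, where M has columns f1, ..., f3.
Row-reducing the augmented matrix [M | u] gives c = (2, 4, -4).
Check: 2f1 + 4f2 - 4f3 = (-4, 6, 16).

(2, 4, -4)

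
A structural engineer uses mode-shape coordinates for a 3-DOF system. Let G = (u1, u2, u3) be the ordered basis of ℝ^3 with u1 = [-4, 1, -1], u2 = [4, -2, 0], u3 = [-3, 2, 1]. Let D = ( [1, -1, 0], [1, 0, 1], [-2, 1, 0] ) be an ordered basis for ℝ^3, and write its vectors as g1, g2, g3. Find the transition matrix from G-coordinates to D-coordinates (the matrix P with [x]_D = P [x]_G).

Column j of P is [uj]_D, since P maps G-coordinates to D-coordinates.
Expressing u1 in D: u1 = g1 - g2 + 2g3, so column 1 of P is [1, -1, 2].
Doing the same for each uj gives P = [[1, 0, 0], [-1, 0, 1], [2, -2, 2]].

[[1, 0, 0], [-1, 0, 1], [2, -2, 2]]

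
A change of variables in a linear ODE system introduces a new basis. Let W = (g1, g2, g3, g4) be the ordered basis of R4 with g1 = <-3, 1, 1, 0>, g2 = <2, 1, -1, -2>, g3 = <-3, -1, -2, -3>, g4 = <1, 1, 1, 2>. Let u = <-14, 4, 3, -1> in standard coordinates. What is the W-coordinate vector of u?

<4, 0, 1, 1>

[u]_W is the unique c with M c = u, where M has columns g1, ..., g4.
Row-reducing the augmented matrix [M | u] gives c = (4, 0, 1, 1).
Check: 4g1 + 0·g2 + g3 + g4 = <-14, 4, 3, -1>.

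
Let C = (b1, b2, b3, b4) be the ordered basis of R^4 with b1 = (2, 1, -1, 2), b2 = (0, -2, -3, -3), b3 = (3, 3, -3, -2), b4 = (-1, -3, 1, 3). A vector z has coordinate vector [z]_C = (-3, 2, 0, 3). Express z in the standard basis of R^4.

(-9, -16, 0, -3)

The coordinates say z = -3b1 + 2b2 + 0·b3 + 3b4; adding the scaled basis vectors gives (-9, -16, 0, -3).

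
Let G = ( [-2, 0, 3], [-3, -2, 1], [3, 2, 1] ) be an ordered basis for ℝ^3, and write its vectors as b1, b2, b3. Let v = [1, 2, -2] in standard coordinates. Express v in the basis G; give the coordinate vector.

We seek scalars with c_1 b1 + ... + c_3 b3 = v; equivalently solve M c = v where the columns of M are b1, ..., b3.
Gaussian elimination on [M | v] yields c = (1, -3, -2).
Check: b1 - 3b2 - 2b3 = [1, 2, -2].

[1, -3, -2]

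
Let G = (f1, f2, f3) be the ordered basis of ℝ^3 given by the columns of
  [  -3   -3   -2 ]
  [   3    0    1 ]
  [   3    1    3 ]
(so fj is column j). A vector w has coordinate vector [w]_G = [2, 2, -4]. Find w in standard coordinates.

The coordinates say w = 2f1 + 2f2 - 4f3; adding the scaled basis vectors gives [-4, 2, -4].

[-4, 2, -4]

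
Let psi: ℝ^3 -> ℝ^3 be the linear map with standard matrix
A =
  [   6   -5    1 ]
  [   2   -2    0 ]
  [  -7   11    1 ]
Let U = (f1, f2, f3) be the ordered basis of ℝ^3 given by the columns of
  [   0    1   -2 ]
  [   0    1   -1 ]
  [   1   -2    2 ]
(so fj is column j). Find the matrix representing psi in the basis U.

[[1, 2, 1], [-1, 1, 1], [-1, 1, 3]]

Let P have columns f1, ..., f3. Then [psi]_U = P^(-1) A P.
Here det P = 1, so P^(-1) is integer; computing A P first and then P^(-1)(A P) gives [[1, 2, 1], [-1, 1, 1], [-1, 1, 3]].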